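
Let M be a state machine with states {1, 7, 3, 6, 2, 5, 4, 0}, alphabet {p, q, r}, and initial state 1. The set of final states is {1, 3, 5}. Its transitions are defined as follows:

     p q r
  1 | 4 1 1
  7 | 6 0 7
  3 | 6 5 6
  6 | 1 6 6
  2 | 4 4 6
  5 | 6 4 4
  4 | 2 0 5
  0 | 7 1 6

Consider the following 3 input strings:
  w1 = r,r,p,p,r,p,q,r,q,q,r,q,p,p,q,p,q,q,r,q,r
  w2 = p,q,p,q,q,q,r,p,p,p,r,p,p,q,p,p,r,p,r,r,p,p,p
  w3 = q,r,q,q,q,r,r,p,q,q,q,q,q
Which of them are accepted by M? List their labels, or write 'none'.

w3

w1: Trace: 1 -r-> 1 -r-> 1 -p-> 4 -p-> 2 -r-> 6 -p-> 1 -q-> 1 -r-> 1 -q-> 1 -q-> 1 -r-> 1 -q-> 1 -p-> 4 -p-> 2 -q-> 4 -p-> 2 -q-> 4 -q-> 0 -r-> 6 -q-> 6 -r-> 6  → end 6, rejected
w2: Trace: 1 -p-> 4 -q-> 0 -p-> 7 -q-> 0 -q-> 1 -q-> 1 -r-> 1 -p-> 4 -p-> 2 -p-> 4 -r-> 5 -p-> 6 -p-> 1 -q-> 1 -p-> 4 -p-> 2 -r-> 6 -p-> 1 -r-> 1 -r-> 1 -p-> 4 -p-> 2 -p-> 4  → end 4, rejected
w3: Trace: 1 -q-> 1 -r-> 1 -q-> 1 -q-> 1 -q-> 1 -r-> 1 -r-> 1 -p-> 4 -q-> 0 -q-> 1 -q-> 1 -q-> 1 -q-> 1  → end 1, accepted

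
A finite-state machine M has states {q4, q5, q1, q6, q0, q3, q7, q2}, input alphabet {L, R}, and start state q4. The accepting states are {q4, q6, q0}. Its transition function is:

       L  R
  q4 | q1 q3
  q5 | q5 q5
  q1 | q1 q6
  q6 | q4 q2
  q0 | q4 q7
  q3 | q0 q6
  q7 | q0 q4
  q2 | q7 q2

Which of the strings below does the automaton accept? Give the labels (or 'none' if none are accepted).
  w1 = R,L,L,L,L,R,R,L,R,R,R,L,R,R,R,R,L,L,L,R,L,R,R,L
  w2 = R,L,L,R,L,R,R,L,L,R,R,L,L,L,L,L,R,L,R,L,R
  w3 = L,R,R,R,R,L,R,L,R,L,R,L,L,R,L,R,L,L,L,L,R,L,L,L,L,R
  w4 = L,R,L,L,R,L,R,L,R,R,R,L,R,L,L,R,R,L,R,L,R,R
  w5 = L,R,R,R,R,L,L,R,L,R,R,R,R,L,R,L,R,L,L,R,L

w1:
  start at q4
  read 'R': q4 → q3
  read 'L': q3 → q0
  read 'L': q0 → q4
  read 'L': q4 → q1
  read 'L': q1 → q1
  read 'R': q1 → q6
  read 'R': q6 → q2
  read 'L': q2 → q7
  read 'R': q7 → q4
  read 'R': q4 → q3
  read 'R': q3 → q6
  read 'L': q6 → q4
  read 'R': q4 → q3
  read 'R': q3 → q6
  read 'R': q6 → q2
  read 'R': q2 → q2
  read 'L': q2 → q7
  read 'L': q7 → q0
  read 'L': q0 → q4
  read 'R': q4 → q3
  read 'L': q3 → q0
  read 'R': q0 → q7
  read 'R': q7 → q4
  read 'L': q4 → q1
  end q1, rejected
w2:
  start at q4
  read 'R': q4 → q3
  read 'L': q3 → q0
  read 'L': q0 → q4
  read 'R': q4 → q3
  read 'L': q3 → q0
  read 'R': q0 → q7
  read 'R': q7 → q4
  read 'L': q4 → q1
  read 'L': q1 → q1
  read 'R': q1 → q6
  read 'R': q6 → q2
  read 'L': q2 → q7
  read 'L': q7 → q0
  read 'L': q0 → q4
  read 'L': q4 → q1
  read 'L': q1 → q1
  read 'R': q1 → q6
  read 'L': q6 → q4
  read 'R': q4 → q3
  read 'L': q3 → q0
  read 'R': q0 → q7
  end q7, rejected
w3:
  start at q4
  read 'L': q4 → q1
  read 'R': q1 → q6
  read 'R': q6 → q2
  read 'R': q2 → q2
  read 'R': q2 → q2
  read 'L': q2 → q7
  read 'R': q7 → q4
  read 'L': q4 → q1
  read 'R': q1 → q6
  read 'L': q6 → q4
  read 'R': q4 → q3
  read 'L': q3 → q0
  read 'L': q0 → q4
  read 'R': q4 → q3
  read 'L': q3 → q0
  read 'R': q0 → q7
  read 'L': q7 → q0
  read 'L': q0 → q4
  read 'L': q4 → q1
  read 'L': q1 → q1
  read 'R': q1 → q6
  read 'L': q6 → q4
  read 'L': q4 → q1
  read 'L': q1 → q1
  read 'L': q1 → q1
  read 'R': q1 → q6
  end q6, accepted
w4:
  start at q4
  read 'L': q4 → q1
  read 'R': q1 → q6
  read 'L': q6 → q4
  read 'L': q4 → q1
  read 'R': q1 → q6
  read 'L': q6 → q4
  read 'R': q4 → q3
  read 'L': q3 → q0
  read 'R': q0 → q7
  read 'R': q7 → q4
  read 'R': q4 → q3
  read 'L': q3 → q0
  read 'R': q0 → q7
  read 'L': q7 → q0
  read 'L': q0 → q4
  read 'R': q4 → q3
  read 'R': q3 → q6
  read 'L': q6 → q4
  read 'R': q4 → q3
  read 'L': q3 → q0
  read 'R': q0 → q7
  read 'R': q7 → q4
  end q4, accepted
w5:
  start at q4
  read 'L': q4 → q1
  read 'R': q1 → q6
  read 'R': q6 → q2
  read 'R': q2 → q2
  read 'R': q2 → q2
  read 'L': q2 → q7
  read 'L': q7 → q0
  read 'R': q0 → q7
  read 'L': q7 → q0
  read 'R': q0 → q7
  read 'R': q7 → q4
  read 'R': q4 → q3
  read 'R': q3 → q6
  read 'L': q6 → q4
  read 'R': q4 → q3
  read 'L': q3 → q0
  read 'R': q0 → q7
  read 'L': q7 → q0
  read 'L': q0 → q4
  read 'R': q4 → q3
  read 'L': q3 → q0
  end q0, accepted

w3, w4, w5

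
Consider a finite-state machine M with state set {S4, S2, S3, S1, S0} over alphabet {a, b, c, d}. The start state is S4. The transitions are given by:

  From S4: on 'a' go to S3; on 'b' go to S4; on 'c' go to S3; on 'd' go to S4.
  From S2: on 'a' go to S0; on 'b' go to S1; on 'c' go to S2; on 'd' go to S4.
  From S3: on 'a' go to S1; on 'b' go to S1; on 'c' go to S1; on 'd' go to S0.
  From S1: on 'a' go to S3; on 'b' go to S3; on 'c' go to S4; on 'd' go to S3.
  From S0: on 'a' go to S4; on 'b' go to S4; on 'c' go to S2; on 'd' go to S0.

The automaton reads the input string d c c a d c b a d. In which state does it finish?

S0

Trace: S4 -d-> S4 -c-> S3 -c-> S1 -a-> S3 -d-> S0 -c-> S2 -b-> S1 -a-> S3 -d-> S0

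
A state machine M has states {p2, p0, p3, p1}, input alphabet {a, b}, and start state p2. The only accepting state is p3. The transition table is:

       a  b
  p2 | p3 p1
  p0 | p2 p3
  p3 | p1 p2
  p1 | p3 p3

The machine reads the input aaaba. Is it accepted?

Trace: p2 -a-> p3 -a-> p1 -a-> p3 -b-> p2 -a-> p3
End state p3 is accepting.

Yes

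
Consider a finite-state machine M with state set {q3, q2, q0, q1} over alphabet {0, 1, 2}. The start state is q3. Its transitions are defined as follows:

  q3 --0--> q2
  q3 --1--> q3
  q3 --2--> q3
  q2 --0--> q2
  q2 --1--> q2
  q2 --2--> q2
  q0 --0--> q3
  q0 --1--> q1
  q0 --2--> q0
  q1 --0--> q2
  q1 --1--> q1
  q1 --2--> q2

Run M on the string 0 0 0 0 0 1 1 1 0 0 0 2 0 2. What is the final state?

start at q3
read '0': q3 → q2
read '0': q2 → q2
read '0': q2 → q2
read '0': q2 → q2
read '0': q2 → q2
read '1': q2 → q2
read '1': q2 → q2
read '1': q2 → q2
read '0': q2 → q2
read '0': q2 → q2
read '0': q2 → q2
read '2': q2 → q2
read '0': q2 → q2
read '2': q2 → q2

q2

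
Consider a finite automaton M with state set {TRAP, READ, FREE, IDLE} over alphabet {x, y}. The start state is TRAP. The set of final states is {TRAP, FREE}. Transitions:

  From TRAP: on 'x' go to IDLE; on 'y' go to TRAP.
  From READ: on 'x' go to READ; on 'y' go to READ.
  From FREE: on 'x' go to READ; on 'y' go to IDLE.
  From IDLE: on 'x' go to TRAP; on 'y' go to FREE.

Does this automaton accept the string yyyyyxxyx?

TRAP → TRAP → TRAP → TRAP → TRAP → TRAP → IDLE → TRAP → TRAP → IDLE
End state IDLE is not accepting.

No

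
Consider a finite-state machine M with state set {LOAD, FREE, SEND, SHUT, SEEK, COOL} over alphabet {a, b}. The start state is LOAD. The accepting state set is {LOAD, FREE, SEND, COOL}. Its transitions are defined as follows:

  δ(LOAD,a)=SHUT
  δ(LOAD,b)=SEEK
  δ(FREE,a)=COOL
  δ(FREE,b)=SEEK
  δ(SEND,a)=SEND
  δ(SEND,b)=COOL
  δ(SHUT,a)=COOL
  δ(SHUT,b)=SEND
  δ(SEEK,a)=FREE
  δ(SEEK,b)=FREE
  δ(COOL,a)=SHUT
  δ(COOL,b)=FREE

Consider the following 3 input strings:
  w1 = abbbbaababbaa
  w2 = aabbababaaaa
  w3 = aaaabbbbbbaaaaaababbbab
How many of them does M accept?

w1:
  start at LOAD
  read 'a': LOAD → SHUT
  read 'b': SHUT → SEND
  read 'b': SEND → COOL
  read 'b': COOL → FREE
  read 'b': FREE → SEEK
  read 'a': SEEK → FREE
  read 'a': FREE → COOL
  read 'b': COOL → FREE
  read 'a': FREE → COOL
  read 'b': COOL → FREE
  read 'b': FREE → SEEK
  read 'a': SEEK → FREE
  read 'a': FREE → COOL
  end COOL, accepted
w2:
  start at LOAD
  read 'a': LOAD → SHUT
  read 'a': SHUT → COOL
  read 'b': COOL → FREE
  read 'b': FREE → SEEK
  read 'a': SEEK → FREE
  read 'b': FREE → SEEK
  read 'a': SEEK → FREE
  read 'b': FREE → SEEK
  read 'a': SEEK → FREE
  read 'a': FREE → COOL
  read 'a': COOL → SHUT
  read 'a': SHUT → COOL
  end COOL, accepted
w3:
  start at LOAD
  read 'a': LOAD → SHUT
  read 'a': SHUT → COOL
  read 'a': COOL → SHUT
  read 'a': SHUT → COOL
  read 'b': COOL → FREE
  read 'b': FREE → SEEK
  read 'b': SEEK → FREE
  read 'b': FREE → SEEK
  read 'b': SEEK → FREE
  read 'b': FREE → SEEK
  read 'a': SEEK → FREE
  read 'a': FREE → COOL
  read 'a': COOL → SHUT
  read 'a': SHUT → COOL
  read 'a': COOL → SHUT
  read 'a': SHUT → COOL
  read 'b': COOL → FREE
  read 'a': FREE → COOL
  read 'b': COOL → FREE
  read 'b': FREE → SEEK
  read 'b': SEEK → FREE
  read 'a': FREE → COOL
  read 'b': COOL → FREE
  end FREE, accepted

3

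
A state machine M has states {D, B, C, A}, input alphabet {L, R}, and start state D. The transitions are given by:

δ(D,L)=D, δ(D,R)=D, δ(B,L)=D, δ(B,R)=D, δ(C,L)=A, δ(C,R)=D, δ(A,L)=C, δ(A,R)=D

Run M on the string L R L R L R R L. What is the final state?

start at D
read 'L': D → D
read 'R': D → D
read 'L': D → D
read 'R': D → D
read 'L': D → D
read 'R': D → D
read 'R': D → D
read 'L': D → D

D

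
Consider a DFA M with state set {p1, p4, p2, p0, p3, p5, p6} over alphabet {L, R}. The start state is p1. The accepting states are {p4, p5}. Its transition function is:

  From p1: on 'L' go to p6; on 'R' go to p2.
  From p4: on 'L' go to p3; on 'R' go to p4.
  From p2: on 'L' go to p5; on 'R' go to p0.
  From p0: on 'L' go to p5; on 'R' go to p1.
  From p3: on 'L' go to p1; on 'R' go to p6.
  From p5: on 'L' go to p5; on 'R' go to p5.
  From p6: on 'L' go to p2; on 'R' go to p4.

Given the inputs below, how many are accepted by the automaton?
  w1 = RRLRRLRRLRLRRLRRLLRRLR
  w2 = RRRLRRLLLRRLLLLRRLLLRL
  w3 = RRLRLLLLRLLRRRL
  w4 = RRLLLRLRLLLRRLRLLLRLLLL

4

w1:
  start at p1
  read 'R': p1 → p2
  read 'R': p2 → p0
  read 'L': p0 → p5
  read 'R': p5 → p5
  read 'R': p5 → p5
  read 'L': p5 → p5
  read 'R': p5 → p5
  read 'R': p5 → p5
  read 'L': p5 → p5
  read 'R': p5 → p5
  read 'L': p5 → p5
  read 'R': p5 → p5
  read 'R': p5 → p5
  read 'L': p5 → p5
  read 'R': p5 → p5
  read 'R': p5 → p5
  read 'L': p5 → p5
  read 'L': p5 → p5
  read 'R': p5 → p5
  read 'R': p5 → p5
  read 'L': p5 → p5
  read 'R': p5 → p5
  end p5, accepted
w2:
  start at p1
  read 'R': p1 → p2
  read 'R': p2 → p0
  read 'R': p0 → p1
  read 'L': p1 → p6
  read 'R': p6 → p4
  read 'R': p4 → p4
  read 'L': p4 → p3
  read 'L': p3 → p1
  read 'L': p1 → p6
  read 'R': p6 → p4
  read 'R': p4 → p4
  read 'L': p4 → p3
  read 'L': p3 → p1
  read 'L': p1 → p6
  read 'L': p6 → p2
  read 'R': p2 → p0
  read 'R': p0 → p1
  read 'L': p1 → p6
  read 'L': p6 → p2
  read 'L': p2 → p5
  read 'R': p5 → p5
  read 'L': p5 → p5
  end p5, accepted
w3:
  start at p1
  read 'R': p1 → p2
  read 'R': p2 → p0
  read 'L': p0 → p5
  read 'R': p5 → p5
  read 'L': p5 → p5
  read 'L': p5 → p5
  read 'L': p5 → p5
  read 'L': p5 → p5
  read 'R': p5 → p5
  read 'L': p5 → p5
  read 'L': p5 → p5
  read 'R': p5 → p5
  read 'R': p5 → p5
  read 'R': p5 → p5
  read 'L': p5 → p5
  end p5, accepted
w4:
  start at p1
  read 'R': p1 → p2
  read 'R': p2 → p0
  read 'L': p0 → p5
  read 'L': p5 → p5
  read 'L': p5 → p5
  read 'R': p5 → p5
  read 'L': p5 → p5
  read 'R': p5 → p5
  read 'L': p5 → p5
  read 'L': p5 → p5
  read 'L': p5 → p5
  read 'R': p5 → p5
  read 'R': p5 → p5
  read 'L': p5 → p5
  read 'R': p5 → p5
  read 'L': p5 → p5
  read 'L': p5 → p5
  read 'L': p5 → p5
  read 'R': p5 → p5
  read 'L': p5 → p5
  read 'L': p5 → p5
  read 'L': p5 → p5
  read 'L': p5 → p5
  end p5, accepted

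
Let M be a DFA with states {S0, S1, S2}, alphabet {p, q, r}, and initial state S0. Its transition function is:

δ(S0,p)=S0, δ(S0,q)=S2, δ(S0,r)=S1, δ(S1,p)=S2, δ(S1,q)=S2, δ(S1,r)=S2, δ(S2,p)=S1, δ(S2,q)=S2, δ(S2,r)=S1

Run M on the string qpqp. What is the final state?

Trace: S0 -q-> S2 -p-> S1 -q-> S2 -p-> S1

S1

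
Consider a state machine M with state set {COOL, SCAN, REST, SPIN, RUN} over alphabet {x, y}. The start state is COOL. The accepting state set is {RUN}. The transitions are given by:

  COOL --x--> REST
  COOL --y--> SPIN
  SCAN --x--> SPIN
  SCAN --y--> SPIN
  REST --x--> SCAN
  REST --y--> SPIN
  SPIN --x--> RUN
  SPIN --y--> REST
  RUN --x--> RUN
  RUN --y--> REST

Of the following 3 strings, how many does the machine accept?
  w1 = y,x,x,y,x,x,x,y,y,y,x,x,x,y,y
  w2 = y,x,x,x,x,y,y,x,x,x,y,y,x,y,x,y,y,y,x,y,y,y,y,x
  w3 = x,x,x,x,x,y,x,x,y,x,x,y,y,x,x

w1: Trace: COOL -y-> SPIN -x-> RUN -x-> RUN -y-> REST -x-> SCAN -x-> SPIN -x-> RUN -y-> REST -y-> SPIN -y-> REST -x-> SCAN -x-> SPIN -x-> RUN -y-> REST -y-> SPIN  → end SPIN, rejected
w2: Trace: COOL -y-> SPIN -x-> RUN -x-> RUN -x-> RUN -x-> RUN -y-> REST -y-> SPIN -x-> RUN -x-> RUN -x-> RUN -y-> REST -y-> SPIN -x-> RUN -y-> REST -x-> SCAN -y-> SPIN -y-> REST -y-> SPIN -x-> RUN -y-> REST -y-> SPIN -y-> REST -y-> SPIN -x-> RUN  → end RUN, accepted
w3: Trace: COOL -x-> REST -x-> SCAN -x-> SPIN -x-> RUN -x-> RUN -y-> REST -x-> SCAN -x-> SPIN -y-> REST -x-> SCAN -x-> SPIN -y-> REST -y-> SPIN -x-> RUN -x-> RUN  → end RUN, accepted

2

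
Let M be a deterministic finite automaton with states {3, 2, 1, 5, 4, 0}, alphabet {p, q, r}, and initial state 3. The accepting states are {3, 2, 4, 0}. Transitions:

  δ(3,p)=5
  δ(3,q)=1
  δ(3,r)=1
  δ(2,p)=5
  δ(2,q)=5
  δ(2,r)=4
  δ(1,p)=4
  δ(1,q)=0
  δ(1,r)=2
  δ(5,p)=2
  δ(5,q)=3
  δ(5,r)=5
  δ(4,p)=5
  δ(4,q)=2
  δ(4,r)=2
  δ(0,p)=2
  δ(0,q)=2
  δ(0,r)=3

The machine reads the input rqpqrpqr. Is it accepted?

No

Trace: 3 -r-> 1 -q-> 0 -p-> 2 -q-> 5 -r-> 5 -p-> 2 -q-> 5 -r-> 5
End state 5 is not accepting.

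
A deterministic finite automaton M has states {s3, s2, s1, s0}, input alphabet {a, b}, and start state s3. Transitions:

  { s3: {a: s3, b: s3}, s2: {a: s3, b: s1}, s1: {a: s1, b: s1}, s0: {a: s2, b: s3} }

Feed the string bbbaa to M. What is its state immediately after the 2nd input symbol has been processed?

Trace: s3 -b-> s3 -b-> s3
After 2 symbols: s3.

s3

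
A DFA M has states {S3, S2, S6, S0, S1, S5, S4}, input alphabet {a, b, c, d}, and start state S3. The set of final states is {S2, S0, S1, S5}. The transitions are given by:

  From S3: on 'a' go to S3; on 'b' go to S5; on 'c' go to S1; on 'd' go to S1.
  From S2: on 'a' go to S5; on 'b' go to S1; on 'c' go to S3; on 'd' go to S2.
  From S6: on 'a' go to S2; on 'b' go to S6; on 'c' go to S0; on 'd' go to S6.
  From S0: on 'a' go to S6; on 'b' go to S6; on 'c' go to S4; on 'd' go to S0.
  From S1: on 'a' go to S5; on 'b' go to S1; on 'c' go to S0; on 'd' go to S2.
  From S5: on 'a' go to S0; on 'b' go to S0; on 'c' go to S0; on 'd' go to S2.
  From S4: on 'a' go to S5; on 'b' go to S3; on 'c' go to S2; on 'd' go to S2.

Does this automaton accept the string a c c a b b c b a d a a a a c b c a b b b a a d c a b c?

Yes

Trace: S3 -a-> S3 -c-> S1 -c-> S0 -a-> S6 -b-> S6 -b-> S6 -c-> S0 -b-> S6 -a-> S2 -d-> S2 -a-> S5 -a-> S0 -a-> S6 -a-> S2 -c-> S3 -b-> S5 -c-> S0 -a-> S6 -b-> S6 -b-> S6 -b-> S6 -a-> S2 -a-> S5 -d-> S2 -c-> S3 -a-> S3 -b-> S5 -c-> S0
End state S0 is accepting.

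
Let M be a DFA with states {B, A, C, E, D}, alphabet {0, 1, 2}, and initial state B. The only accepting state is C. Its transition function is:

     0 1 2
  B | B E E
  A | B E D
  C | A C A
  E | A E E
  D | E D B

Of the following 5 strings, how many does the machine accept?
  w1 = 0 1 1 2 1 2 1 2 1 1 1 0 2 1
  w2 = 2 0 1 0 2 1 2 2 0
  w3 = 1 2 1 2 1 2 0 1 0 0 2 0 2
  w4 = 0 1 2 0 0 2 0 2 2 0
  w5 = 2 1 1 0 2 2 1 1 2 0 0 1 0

0

w1:
  start at B
  read '0': B → B
  read '1': B → E
  read '1': E → E
  read '2': E → E
  read '1': E → E
  read '2': E → E
  read '1': E → E
  read '2': E → E
  read '1': E → E
  read '1': E → E
  read '1': E → E
  read '0': E → A
  read '2': A → D
  read '1': D → D
  end D, rejected
w2:
  start at B
  read '2': B → E
  read '0': E → A
  read '1': A → E
  read '0': E → A
  read '2': A → D
  read '1': D → D
  read '2': D → B
  read '2': B → E
  read '0': E → A
  end A, rejected
w3:
  start at B
  read '1': B → E
  read '2': E → E
  read '1': E → E
  read '2': E → E
  read '1': E → E
  read '2': E → E
  read '0': E → A
  read '1': A → E
  read '0': E → A
  read '0': A → B
  read '2': B → E
  read '0': E → A
  read '2': A → D
  end D, rejected
w4:
  start at B
  read '0': B → B
  read '1': B → E
  read '2': E → E
  read '0': E → A
  read '0': A → B
  read '2': B → E
  read '0': E → A
  read '2': A → D
  read '2': D → B
  read '0': B → B
  end B, rejected
w5:
  start at B
  read '2': B → E
  read '1': E → E
  read '1': E → E
  read '0': E → A
  read '2': A → D
  read '2': D → B
  read '1': B → E
  read '1': E → E
  read '2': E → E
  read '0': E → A
  read '0': A → B
  read '1': B → E
  read '0': E → A
  end A, rejected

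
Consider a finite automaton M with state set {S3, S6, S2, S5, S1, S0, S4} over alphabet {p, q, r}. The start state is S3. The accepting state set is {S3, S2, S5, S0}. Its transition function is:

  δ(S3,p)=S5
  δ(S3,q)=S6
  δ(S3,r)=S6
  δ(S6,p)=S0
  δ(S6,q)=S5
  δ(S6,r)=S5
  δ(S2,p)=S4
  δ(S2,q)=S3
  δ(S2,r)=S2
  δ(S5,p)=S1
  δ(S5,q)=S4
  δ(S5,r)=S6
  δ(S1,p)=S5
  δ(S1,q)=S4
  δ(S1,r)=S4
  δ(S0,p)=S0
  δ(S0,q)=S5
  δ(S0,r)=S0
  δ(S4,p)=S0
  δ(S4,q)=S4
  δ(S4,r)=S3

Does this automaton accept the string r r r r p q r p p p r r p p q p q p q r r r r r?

Yes

S3 → S6 → S5 → S6 → S5 → S1 → S4 → S3 → S5 → S1 → S5 → S6 → S5 → S1 → S5 → S4 → S0 → S5 → S1 → S4 → S3 → S6 → S5 → S6 → S5
End state S5 is accepting.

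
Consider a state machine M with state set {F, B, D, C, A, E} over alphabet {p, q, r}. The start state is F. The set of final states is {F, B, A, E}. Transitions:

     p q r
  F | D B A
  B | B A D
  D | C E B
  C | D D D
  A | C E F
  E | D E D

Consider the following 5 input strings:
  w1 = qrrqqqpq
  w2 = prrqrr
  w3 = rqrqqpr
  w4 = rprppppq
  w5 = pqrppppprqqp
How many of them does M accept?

w1: F → B → D → B → A → E → E → D → E  → end E, accepted
w2: F → D → B → D → E → D → B  → end B, accepted
w3: F → A → E → D → E → E → D → B  → end B, accepted
w4: F → A → C → D → C → D → C → D → E  → end E, accepted
w5: F → D → E → D → C → D → C → D → C → D → E → E → D  → end D, rejected

4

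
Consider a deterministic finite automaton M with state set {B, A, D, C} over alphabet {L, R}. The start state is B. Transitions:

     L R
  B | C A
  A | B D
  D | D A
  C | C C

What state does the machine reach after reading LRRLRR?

start at B
read 'L': B → C
read 'R': C → C
read 'R': C → C
read 'L': C → C
read 'R': C → C
read 'R': C → C

C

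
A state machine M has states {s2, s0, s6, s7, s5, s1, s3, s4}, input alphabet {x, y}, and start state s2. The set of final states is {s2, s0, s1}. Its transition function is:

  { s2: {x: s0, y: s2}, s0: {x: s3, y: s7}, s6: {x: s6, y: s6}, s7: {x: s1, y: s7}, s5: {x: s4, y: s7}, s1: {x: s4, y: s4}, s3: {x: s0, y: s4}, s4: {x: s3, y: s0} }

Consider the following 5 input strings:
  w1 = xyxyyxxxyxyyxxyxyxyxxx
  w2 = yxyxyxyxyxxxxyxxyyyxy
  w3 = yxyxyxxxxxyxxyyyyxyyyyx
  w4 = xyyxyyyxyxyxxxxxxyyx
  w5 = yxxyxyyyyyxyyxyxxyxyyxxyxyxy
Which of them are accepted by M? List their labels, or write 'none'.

w3, w4

w1:
  start at s2
  read 'x': s2 → s0
  read 'y': s0 → s7
  read 'x': s7 → s1
  read 'y': s1 → s4
  read 'y': s4 → s0
  read 'x': s0 → s3
  read 'x': s3 → s0
  read 'x': s0 → s3
  read 'y': s3 → s4
  read 'x': s4 → s3
  read 'y': s3 → s4
  read 'y': s4 → s0
  read 'x': s0 → s3
  read 'x': s3 → s0
  read 'y': s0 → s7
  read 'x': s7 → s1
  read 'y': s1 → s4
  read 'x': s4 → s3
  read 'y': s3 → s4
  read 'x': s4 → s3
  read 'x': s3 → s0
  read 'x': s0 → s3
  end s3, rejected
w2:
  start at s2
  read 'y': s2 → s2
  read 'x': s2 → s0
  read 'y': s0 → s7
  read 'x': s7 → s1
  read 'y': s1 → s4
  read 'x': s4 → s3
  read 'y': s3 → s4
  read 'x': s4 → s3
  read 'y': s3 → s4
  read 'x': s4 → s3
  read 'x': s3 → s0
  read 'x': s0 → s3
  read 'x': s3 → s0
  read 'y': s0 → s7
  read 'x': s7 → s1
  read 'x': s1 → s4
  read 'y': s4 → s0
  read 'y': s0 → s7
  read 'y': s7 → s7
  read 'x': s7 → s1
  read 'y': s1 → s4
  end s4, rejected
w3:
  start at s2
  read 'y': s2 → s2
  read 'x': s2 → s0
  read 'y': s0 → s7
  read 'x': s7 → s1
  read 'y': s1 → s4
  read 'x': s4 → s3
  read 'x': s3 → s0
  read 'x': s0 → s3
  read 'x': s3 → s0
  read 'x': s0 → s3
  read 'y': s3 → s4
  read 'x': s4 → s3
  read 'x': s3 → s0
  read 'y': s0 → s7
  read 'y': s7 → s7
  read 'y': s7 → s7
  read 'y': s7 → s7
  read 'x': s7 → s1
  read 'y': s1 → s4
  read 'y': s4 → s0
  read 'y': s0 → s7
  read 'y': s7 → s7
  read 'x': s7 → s1
  end s1, accepted
w4:
  start at s2
  read 'x': s2 → s0
  read 'y': s0 → s7
  read 'y': s7 → s7
  read 'x': s7 → s1
  read 'y': s1 → s4
  read 'y': s4 → s0
  read 'y': s0 → s7
  read 'x': s7 → s1
  read 'y': s1 → s4
  read 'x': s4 → s3
  read 'y': s3 → s4
  read 'x': s4 → s3
  read 'x': s3 → s0
  read 'x': s0 → s3
  read 'x': s3 → s0
  read 'x': s0 → s3
  read 'x': s3 → s0
  read 'y': s0 → s7
  read 'y': s7 → s7
  read 'x': s7 → s1
  end s1, accepted
w5:
  start at s2
  read 'y': s2 → s2
  read 'x': s2 → s0
  read 'x': s0 → s3
  read 'y': s3 → s4
  read 'x': s4 → s3
  read 'y': s3 → s4
  read 'y': s4 → s0
  read 'y': s0 → s7
  read 'y': s7 → s7
  read 'y': s7 → s7
  read 'x': s7 → s1
  read 'y': s1 → s4
  read 'y': s4 → s0
  read 'x': s0 → s3
  read 'y': s3 → s4
  read 'x': s4 → s3
  read 'x': s3 → s0
  read 'y': s0 → s7
  read 'x': s7 → s1
  read 'y': s1 → s4
  read 'y': s4 → s0
  read 'x': s0 → s3
  read 'x': s3 → s0
  read 'y': s0 → s7
  read 'x': s7 → s1
  read 'y': s1 → s4
  read 'x': s4 → s3
  read 'y': s3 → s4
  end s4, rejected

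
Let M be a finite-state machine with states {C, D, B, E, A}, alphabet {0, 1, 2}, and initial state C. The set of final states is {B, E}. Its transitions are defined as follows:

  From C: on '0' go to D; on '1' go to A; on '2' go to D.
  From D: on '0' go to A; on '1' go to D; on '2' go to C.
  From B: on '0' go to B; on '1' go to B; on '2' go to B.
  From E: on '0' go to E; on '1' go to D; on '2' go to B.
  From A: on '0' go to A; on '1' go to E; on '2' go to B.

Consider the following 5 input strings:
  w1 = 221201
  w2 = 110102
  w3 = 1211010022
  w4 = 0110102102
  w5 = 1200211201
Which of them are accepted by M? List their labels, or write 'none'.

w1, w2, w3, w4, w5

w1: C → D → C → A → B → B → B  → end B, accepted
w2: C → A → E → E → D → A → B  → end B, accepted
w3: C → A → B → B → B → B → B → B → B → B → B  → end B, accepted
w4: C → D → D → D → A → E → E → B → B → B → B  → end B, accepted
w5: C → A → B → B → B → B → B → B → B → B → B  → end B, accepted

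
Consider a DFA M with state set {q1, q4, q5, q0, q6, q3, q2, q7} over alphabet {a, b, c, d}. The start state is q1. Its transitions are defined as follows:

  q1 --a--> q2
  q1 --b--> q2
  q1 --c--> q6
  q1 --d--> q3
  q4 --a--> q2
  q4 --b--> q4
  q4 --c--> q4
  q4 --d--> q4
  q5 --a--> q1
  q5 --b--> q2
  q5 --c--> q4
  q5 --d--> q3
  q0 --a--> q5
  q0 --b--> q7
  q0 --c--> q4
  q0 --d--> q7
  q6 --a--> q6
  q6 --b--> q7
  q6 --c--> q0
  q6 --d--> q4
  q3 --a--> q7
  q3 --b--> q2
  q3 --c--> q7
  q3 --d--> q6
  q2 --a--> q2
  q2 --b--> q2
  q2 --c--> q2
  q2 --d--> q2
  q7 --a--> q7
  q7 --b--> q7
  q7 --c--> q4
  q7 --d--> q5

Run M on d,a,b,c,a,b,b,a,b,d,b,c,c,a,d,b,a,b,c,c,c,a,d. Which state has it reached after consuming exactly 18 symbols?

start at q1
read 'd': q1 → q3
read 'a': q3 → q7
read 'b': q7 → q7
read 'c': q7 → q4
read 'a': q4 → q2
read 'b': q2 → q2
read 'b': q2 → q2
read 'a': q2 → q2
read 'b': q2 → q2
read 'd': q2 → q2
read 'b': q2 → q2
read 'c': q2 → q2
read 'c': q2 → q2
read 'a': q2 → q2
read 'd': q2 → q2
read 'b': q2 → q2
read 'a': q2 → q2
read 'b': q2 → q2
After 18 symbols: q2.

q2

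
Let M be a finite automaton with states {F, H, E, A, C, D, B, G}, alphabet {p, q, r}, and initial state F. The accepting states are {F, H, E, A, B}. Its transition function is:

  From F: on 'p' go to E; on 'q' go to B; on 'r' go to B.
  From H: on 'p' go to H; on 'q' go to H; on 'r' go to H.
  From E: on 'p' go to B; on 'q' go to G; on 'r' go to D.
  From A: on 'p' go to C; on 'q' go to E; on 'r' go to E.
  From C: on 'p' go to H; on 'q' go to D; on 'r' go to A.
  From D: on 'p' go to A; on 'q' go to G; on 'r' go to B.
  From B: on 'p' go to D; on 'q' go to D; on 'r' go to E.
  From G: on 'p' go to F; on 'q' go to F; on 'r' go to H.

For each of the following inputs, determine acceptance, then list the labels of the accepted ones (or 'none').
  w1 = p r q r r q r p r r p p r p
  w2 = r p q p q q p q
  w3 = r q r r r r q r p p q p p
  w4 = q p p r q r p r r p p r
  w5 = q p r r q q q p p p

w1, w2, w4

w1: F → E → D → G → H → H → H → H → H → H → H → H → H → H → H  → end H, accepted
w2: F → B → D → G → F → B → D → A → E  → end E, accepted
w3: F → B → D → B → E → D → B → D → B → D → A → E → B → D  → end D, rejected
w4: F → B → D → A → E → G → H → H → H → H → H → H → H  → end H, accepted
w5: F → B → D → B → E → G → F → B → D → A → C  → end C, rejected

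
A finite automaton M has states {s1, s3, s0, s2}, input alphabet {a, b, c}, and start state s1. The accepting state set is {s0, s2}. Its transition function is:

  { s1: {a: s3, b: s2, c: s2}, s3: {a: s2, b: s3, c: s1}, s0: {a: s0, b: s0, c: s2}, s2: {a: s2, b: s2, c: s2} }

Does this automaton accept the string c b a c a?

Yes

s1 → s2 → s2 → s2 → s2 → s2
End state s2 is accepting.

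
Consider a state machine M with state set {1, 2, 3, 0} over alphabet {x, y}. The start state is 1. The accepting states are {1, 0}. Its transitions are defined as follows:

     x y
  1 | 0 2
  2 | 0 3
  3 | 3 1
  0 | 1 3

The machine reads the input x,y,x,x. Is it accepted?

1 → 0 → 3 → 3 → 3
End state 3 is not accepting.

No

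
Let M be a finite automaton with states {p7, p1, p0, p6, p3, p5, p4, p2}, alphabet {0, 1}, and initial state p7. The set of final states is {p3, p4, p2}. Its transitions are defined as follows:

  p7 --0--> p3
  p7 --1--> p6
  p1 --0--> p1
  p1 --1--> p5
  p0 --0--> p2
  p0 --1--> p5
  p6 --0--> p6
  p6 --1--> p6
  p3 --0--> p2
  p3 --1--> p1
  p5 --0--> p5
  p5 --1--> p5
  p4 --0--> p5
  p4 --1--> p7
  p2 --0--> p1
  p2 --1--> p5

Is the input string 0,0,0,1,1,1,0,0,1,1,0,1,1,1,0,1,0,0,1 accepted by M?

start at p7
read '0': p7 → p3
read '0': p3 → p2
read '0': p2 → p1
read '1': p1 → p5
read '1': p5 → p5
read '1': p5 → p5
read '0': p5 → p5
read '0': p5 → p5
read '1': p5 → p5
read '1': p5 → p5
read '0': p5 → p5
read '1': p5 → p5
read '1': p5 → p5
read '1': p5 → p5
read '0': p5 → p5
read '1': p5 → p5
read '0': p5 → p5
read '0': p5 → p5
read '1': p5 → p5
End state p5 is not accepting.

No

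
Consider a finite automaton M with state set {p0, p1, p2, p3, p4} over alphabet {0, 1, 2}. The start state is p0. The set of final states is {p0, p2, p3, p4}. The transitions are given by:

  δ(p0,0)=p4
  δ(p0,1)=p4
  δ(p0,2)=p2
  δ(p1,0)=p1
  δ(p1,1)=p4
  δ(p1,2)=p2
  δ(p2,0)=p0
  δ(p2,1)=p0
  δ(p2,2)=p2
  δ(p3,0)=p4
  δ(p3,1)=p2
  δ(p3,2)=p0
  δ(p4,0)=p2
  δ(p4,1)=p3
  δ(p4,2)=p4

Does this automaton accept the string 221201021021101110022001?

Yes

p0 → p2 → p2 → p0 → p2 → p0 → p4 → p2 → p2 → p0 → p4 → p4 → p3 → p2 → p0 → p4 → p3 → p2 → p0 → p4 → p4 → p4 → p2 → p0 → p4
End state p4 is accepting.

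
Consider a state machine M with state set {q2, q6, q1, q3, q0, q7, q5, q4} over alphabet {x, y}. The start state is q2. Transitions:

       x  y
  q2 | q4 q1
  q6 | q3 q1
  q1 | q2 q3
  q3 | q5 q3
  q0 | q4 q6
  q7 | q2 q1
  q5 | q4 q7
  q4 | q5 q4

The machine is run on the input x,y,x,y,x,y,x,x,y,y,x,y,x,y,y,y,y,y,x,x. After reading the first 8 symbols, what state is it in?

Trace: q2 -x-> q4 -y-> q4 -x-> q5 -y-> q7 -x-> q2 -y-> q1 -x-> q2 -x-> q4
After 8 symbols: q4.

q4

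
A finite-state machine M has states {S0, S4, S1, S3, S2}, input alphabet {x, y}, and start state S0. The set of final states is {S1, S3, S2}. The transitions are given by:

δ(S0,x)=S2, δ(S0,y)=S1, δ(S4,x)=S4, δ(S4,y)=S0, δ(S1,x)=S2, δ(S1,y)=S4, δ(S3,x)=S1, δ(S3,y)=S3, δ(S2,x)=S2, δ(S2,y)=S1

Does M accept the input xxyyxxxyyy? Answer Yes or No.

start at S0
read 'x': S0 → S2
read 'x': S2 → S2
read 'y': S2 → S1
read 'y': S1 → S4
read 'x': S4 → S4
read 'x': S4 → S4
read 'x': S4 → S4
read 'y': S4 → S0
read 'y': S0 → S1
read 'y': S1 → S4
End state S4 is not accepting.

No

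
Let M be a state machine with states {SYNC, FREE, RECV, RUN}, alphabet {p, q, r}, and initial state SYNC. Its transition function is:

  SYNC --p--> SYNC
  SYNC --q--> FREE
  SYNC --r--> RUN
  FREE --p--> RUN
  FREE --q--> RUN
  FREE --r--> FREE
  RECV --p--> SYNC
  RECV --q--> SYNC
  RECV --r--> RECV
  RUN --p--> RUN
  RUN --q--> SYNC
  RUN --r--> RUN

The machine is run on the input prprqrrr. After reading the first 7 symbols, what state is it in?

Trace: SYNC -p-> SYNC -r-> RUN -p-> RUN -r-> RUN -q-> SYNC -r-> RUN -r-> RUN
After 7 symbols: RUN.

RUN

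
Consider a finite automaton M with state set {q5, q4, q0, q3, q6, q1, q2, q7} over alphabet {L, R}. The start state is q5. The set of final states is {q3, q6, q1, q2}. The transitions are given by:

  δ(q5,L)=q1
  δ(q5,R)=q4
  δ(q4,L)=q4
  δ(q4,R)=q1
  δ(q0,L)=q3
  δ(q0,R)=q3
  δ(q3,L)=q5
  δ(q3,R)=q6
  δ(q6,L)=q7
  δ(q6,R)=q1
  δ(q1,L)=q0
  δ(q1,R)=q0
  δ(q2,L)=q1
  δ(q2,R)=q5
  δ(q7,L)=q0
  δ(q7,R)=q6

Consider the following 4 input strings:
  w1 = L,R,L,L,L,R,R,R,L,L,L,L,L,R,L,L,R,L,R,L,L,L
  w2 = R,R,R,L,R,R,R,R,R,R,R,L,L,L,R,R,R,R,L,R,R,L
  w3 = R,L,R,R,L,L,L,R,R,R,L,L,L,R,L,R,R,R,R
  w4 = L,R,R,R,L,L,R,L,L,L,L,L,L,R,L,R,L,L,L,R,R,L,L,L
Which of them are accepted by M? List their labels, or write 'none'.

w1: Trace: q5 -L-> q1 -R-> q0 -L-> q3 -L-> q5 -L-> q1 -R-> q0 -R-> q3 -R-> q6 -L-> q7 -L-> q0 -L-> q3 -L-> q5 -L-> q1 -R-> q0 -L-> q3 -L-> q5 -R-> q4 -L-> q4 -R-> q1 -L-> q0 -L-> q3 -L-> q5  → end q5, rejected
w2: Trace: q5 -R-> q4 -R-> q1 -R-> q0 -L-> q3 -R-> q6 -R-> q1 -R-> q0 -R-> q3 -R-> q6 -R-> q1 -R-> q0 -L-> q3 -L-> q5 -L-> q1 -R-> q0 -R-> q3 -R-> q6 -R-> q1 -L-> q0 -R-> q3 -R-> q6 -L-> q7  → end q7, rejected
w3: Trace: q5 -R-> q4 -L-> q4 -R-> q1 -R-> q0 -L-> q3 -L-> q5 -L-> q1 -R-> q0 -R-> q3 -R-> q6 -L-> q7 -L-> q0 -L-> q3 -R-> q6 -L-> q7 -R-> q6 -R-> q1 -R-> q0 -R-> q3  → end q3, accepted
w4: Trace: q5 -L-> q1 -R-> q0 -R-> q3 -R-> q6 -L-> q7 -L-> q0 -R-> q3 -L-> q5 -L-> q1 -L-> q0 -L-> q3 -L-> q5 -L-> q1 -R-> q0 -L-> q3 -R-> q6 -L-> q7 -L-> q0 -L-> q3 -R-> q6 -R-> q1 -L-> q0 -L-> q3 -L-> q5  → end q5, rejected

w3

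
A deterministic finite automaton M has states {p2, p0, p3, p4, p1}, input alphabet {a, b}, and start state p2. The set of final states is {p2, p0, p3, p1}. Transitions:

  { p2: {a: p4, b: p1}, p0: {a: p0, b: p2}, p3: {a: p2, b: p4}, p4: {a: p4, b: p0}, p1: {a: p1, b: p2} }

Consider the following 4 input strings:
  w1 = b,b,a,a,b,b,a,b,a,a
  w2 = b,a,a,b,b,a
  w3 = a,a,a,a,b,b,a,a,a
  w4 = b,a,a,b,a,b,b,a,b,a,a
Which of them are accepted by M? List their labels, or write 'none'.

w1, w2, w4

w1: p2 → p1 → p2 → p4 → p4 → p0 → p2 → p4 → p0 → p0 → p0  → end p0, accepted
w2: p2 → p1 → p1 → p1 → p2 → p1 → p1  → end p1, accepted
w3: p2 → p4 → p4 → p4 → p4 → p0 → p2 → p4 → p4 → p4  → end p4, rejected
w4: p2 → p1 → p1 → p1 → p2 → p4 → p0 → p2 → p4 → p0 → p0 → p0  → end p0, accepted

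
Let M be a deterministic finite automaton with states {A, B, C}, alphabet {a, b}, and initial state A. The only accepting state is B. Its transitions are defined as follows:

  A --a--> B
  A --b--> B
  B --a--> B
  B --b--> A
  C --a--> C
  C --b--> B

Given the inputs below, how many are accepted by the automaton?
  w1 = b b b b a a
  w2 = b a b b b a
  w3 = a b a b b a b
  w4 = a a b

w1: A → B → A → B → A → B → B  → end B, accepted
w2: A → B → B → A → B → A → B  → end B, accepted
w3: A → B → A → B → A → B → B → A  → end A, rejected
w4: A → B → B → A  → end A, rejected

2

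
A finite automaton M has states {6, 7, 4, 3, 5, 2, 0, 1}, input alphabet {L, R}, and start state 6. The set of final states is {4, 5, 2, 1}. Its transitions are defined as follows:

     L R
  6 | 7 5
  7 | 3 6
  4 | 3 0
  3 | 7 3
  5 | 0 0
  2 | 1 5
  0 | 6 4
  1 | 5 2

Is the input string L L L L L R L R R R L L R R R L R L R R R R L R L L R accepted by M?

Yes

start at 6
read 'L': 6 → 7
read 'L': 7 → 3
read 'L': 3 → 7
read 'L': 7 → 3
read 'L': 3 → 7
read 'R': 7 → 6
read 'L': 6 → 7
read 'R': 7 → 6
read 'R': 6 → 5
read 'R': 5 → 0
read 'L': 0 → 6
read 'L': 6 → 7
read 'R': 7 → 6
read 'R': 6 → 5
read 'R': 5 → 0
read 'L': 0 → 6
read 'R': 6 → 5
read 'L': 5 → 0
read 'R': 0 → 4
read 'R': 4 → 0
read 'R': 0 → 4
read 'R': 4 → 0
read 'L': 0 → 6
read 'R': 6 → 5
read 'L': 5 → 0
read 'L': 0 → 6
read 'R': 6 → 5
End state 5 is accepting.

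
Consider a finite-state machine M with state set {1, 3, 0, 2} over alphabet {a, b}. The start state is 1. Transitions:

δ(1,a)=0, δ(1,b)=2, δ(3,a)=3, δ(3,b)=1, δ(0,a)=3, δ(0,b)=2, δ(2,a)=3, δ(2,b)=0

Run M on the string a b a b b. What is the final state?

2

1 → 0 → 2 → 3 → 1 → 2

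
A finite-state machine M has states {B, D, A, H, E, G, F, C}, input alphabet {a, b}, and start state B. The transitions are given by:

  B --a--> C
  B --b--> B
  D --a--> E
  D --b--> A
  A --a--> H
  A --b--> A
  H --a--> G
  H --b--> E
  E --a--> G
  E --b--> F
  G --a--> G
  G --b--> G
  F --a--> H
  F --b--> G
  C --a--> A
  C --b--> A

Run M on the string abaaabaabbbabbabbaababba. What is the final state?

G

B → C → A → H → G → G → G → G → G → G → G → G → G → G → G → G → G → G → G → G → G → G → G → G → G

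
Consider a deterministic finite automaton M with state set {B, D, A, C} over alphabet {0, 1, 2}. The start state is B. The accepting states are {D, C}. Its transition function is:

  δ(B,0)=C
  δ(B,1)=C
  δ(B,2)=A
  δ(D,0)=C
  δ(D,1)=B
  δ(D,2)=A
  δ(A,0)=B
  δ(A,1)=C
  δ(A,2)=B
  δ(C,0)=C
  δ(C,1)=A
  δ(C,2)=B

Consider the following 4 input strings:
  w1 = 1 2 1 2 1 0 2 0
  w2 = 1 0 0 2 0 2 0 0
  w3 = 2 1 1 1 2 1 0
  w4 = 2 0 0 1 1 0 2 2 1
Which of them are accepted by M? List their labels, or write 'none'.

w1, w2, w3, w4

w1: Trace: B -1-> C -2-> B -1-> C -2-> B -1-> C -0-> C -2-> B -0-> C  → end C, accepted
w2: Trace: B -1-> C -0-> C -0-> C -2-> B -0-> C -2-> B -0-> C -0-> C  → end C, accepted
w3: Trace: B -2-> A -1-> C -1-> A -1-> C -2-> B -1-> C -0-> C  → end C, accepted
w4: Trace: B -2-> A -0-> B -0-> C -1-> A -1-> C -0-> C -2-> B -2-> A -1-> C  → end C, accepted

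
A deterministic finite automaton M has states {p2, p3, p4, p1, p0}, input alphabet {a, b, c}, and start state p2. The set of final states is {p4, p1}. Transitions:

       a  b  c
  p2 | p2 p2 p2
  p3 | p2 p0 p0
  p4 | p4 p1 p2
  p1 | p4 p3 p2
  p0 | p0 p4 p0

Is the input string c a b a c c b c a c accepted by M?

No

p2 → p2 → p2 → p2 → p2 → p2 → p2 → p2 → p2 → p2 → p2
End state p2 is not accepting.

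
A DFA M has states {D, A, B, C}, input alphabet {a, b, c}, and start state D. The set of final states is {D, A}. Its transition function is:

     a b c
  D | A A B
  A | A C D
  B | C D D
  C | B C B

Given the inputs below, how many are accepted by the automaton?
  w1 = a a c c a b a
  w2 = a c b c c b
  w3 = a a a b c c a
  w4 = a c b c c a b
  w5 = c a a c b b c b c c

w1: Trace: D -a-> A -a-> A -c-> D -c-> B -a-> C -b-> C -a-> B  → end B, rejected
w2: Trace: D -a-> A -c-> D -b-> A -c-> D -c-> B -b-> D  → end D, accepted
w3: Trace: D -a-> A -a-> A -a-> A -b-> C -c-> B -c-> D -a-> A  → end A, accepted
w4: Trace: D -a-> A -c-> D -b-> A -c-> D -c-> B -a-> C -b-> C  → end C, rejected
w5: Trace: D -c-> B -a-> C -a-> B -c-> D -b-> A -b-> C -c-> B -b-> D -c-> B -c-> D  → end D, accepted

3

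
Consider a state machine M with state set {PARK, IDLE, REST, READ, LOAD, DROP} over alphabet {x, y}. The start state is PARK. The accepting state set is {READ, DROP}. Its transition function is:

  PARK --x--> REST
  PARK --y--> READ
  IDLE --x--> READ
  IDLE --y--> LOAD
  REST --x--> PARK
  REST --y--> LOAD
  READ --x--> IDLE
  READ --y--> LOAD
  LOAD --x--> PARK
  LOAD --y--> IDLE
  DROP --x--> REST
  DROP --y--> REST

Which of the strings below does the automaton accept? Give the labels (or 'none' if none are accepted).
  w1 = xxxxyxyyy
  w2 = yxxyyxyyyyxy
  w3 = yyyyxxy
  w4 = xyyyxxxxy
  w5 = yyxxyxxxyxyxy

w1: Trace: PARK -x-> REST -x-> PARK -x-> REST -x-> PARK -y-> READ -x-> IDLE -y-> LOAD -y-> IDLE -y-> LOAD  → end LOAD, rejected
w2: Trace: PARK -y-> READ -x-> IDLE -x-> READ -y-> LOAD -y-> IDLE -x-> READ -y-> LOAD -y-> IDLE -y-> LOAD -y-> IDLE -x-> READ -y-> LOAD  → end LOAD, rejected
w3: Trace: PARK -y-> READ -y-> LOAD -y-> IDLE -y-> LOAD -x-> PARK -x-> REST -y-> LOAD  → end LOAD, rejected
w4: Trace: PARK -x-> REST -y-> LOAD -y-> IDLE -y-> LOAD -x-> PARK -x-> REST -x-> PARK -x-> REST -y-> LOAD  → end LOAD, rejected
w5: Trace: PARK -y-> READ -y-> LOAD -x-> PARK -x-> REST -y-> LOAD -x-> PARK -x-> REST -x-> PARK -y-> READ -x-> IDLE -y-> LOAD -x-> PARK -y-> READ  → end READ, accepted

w5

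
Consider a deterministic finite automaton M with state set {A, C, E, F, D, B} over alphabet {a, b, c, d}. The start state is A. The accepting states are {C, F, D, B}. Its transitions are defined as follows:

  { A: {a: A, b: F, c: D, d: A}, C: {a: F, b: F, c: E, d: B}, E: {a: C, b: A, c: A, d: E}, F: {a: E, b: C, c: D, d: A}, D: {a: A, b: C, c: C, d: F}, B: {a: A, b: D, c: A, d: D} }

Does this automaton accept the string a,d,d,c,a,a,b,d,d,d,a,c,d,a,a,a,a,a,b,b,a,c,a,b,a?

Trace: A -a-> A -d-> A -d-> A -c-> D -a-> A -a-> A -b-> F -d-> A -d-> A -d-> A -a-> A -c-> D -d-> F -a-> E -a-> C -a-> F -a-> E -a-> C -b-> F -b-> C -a-> F -c-> D -a-> A -b-> F -a-> E
End state E is not accepting.

No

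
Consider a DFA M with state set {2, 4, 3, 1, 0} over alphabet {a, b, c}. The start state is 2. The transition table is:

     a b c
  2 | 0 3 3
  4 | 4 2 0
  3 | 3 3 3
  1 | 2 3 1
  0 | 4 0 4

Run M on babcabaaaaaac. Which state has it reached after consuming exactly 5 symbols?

Trace: 2 -b-> 3 -a-> 3 -b-> 3 -c-> 3 -a-> 3
After 5 symbols: 3.

3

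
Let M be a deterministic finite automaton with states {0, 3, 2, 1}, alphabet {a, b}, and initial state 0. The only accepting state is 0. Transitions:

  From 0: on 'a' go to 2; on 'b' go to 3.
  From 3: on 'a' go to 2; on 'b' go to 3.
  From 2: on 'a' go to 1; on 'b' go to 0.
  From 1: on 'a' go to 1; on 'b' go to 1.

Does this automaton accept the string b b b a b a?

No

start at 0
read 'b': 0 → 3
read 'b': 3 → 3
read 'b': 3 → 3
read 'a': 3 → 2
read 'b': 2 → 0
read 'a': 0 → 2
End state 2 is not accepting.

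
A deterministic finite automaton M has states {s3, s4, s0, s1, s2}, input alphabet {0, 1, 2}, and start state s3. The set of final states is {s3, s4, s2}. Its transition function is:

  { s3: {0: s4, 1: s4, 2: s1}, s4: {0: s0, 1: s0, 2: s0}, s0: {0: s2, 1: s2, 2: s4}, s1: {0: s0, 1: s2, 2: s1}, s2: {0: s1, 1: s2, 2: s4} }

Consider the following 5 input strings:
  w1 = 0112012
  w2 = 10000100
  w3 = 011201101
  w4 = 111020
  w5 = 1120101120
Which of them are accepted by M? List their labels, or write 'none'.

w1, w3

w1: s3 → s4 → s0 → s2 → s4 → s0 → s2 → s4  → end s4, accepted
w2: s3 → s4 → s0 → s2 → s1 → s0 → s2 → s1 → s0  → end s0, rejected
w3: s3 → s4 → s0 → s2 → s4 → s0 → s2 → s2 → s1 → s2  → end s2, accepted
w4: s3 → s4 → s0 → s2 → s1 → s1 → s0  → end s0, rejected
w5: s3 → s4 → s0 → s4 → s0 → s2 → s1 → s2 → s2 → s4 → s0  → end s0, rejected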